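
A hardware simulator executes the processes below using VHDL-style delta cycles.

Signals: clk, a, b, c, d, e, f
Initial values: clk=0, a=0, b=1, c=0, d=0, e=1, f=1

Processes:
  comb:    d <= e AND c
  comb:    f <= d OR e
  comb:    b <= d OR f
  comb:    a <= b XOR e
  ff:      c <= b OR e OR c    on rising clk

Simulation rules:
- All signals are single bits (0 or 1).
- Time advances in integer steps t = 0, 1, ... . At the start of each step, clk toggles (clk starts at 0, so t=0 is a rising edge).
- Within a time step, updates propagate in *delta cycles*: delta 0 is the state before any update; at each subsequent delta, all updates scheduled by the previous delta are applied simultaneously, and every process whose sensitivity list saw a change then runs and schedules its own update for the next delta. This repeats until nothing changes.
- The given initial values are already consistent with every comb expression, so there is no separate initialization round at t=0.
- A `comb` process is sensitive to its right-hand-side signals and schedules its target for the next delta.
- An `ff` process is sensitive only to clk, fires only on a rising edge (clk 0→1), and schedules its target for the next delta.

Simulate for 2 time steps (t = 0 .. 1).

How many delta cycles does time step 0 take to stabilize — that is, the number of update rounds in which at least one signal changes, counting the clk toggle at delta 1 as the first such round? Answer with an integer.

t0.Δ0 e=1 b=1 clk=0 d=0 f=1 c=0 a=0
t0.Δ1 e=1 b=1 clk=1 d=0 f=1 c=0 a=0
t0.Δ2 e=1 b=1 clk=1 d=0 f=1 c=1 a=0
t0.Δ3 e=1 b=1 clk=1 d=1 f=1 c=1 a=0
t1.Δ0 e=1 b=1 clk=1 d=1 f=1 c=1 a=0
t1.Δ1 e=1 b=1 clk=0 d=1 f=1 c=1 a=0

3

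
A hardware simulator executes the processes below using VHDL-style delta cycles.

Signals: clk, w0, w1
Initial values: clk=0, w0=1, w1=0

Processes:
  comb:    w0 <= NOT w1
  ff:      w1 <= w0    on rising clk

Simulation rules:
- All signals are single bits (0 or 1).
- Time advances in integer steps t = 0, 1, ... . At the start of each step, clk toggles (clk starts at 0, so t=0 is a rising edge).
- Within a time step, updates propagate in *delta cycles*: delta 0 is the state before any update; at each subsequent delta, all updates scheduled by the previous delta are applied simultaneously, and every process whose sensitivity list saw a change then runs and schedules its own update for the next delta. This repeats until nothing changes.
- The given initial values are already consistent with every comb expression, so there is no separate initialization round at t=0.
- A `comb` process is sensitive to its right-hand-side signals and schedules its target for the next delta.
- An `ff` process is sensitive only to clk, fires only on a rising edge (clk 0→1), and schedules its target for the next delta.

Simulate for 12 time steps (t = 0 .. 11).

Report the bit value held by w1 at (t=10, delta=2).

0

[bits: clk,w0,w1]
t=0: Δ0=010 Δ1=110 Δ2=111 Δ3=101 | 3Δ
t=1: Δ0=101 Δ1=001 | 1Δ
t=2: Δ0=001 Δ1=101 Δ2=100 Δ3=110 | 3Δ
t=3: Δ0=110 Δ1=010 | 1Δ
t=4: Δ0=010 Δ1=110 Δ2=111 Δ3=101 | 3Δ
t=5: Δ0=101 Δ1=001 | 1Δ
t=6: Δ0=001 Δ1=101 Δ2=100 Δ3=110 | 3Δ
t=7: Δ0=110 Δ1=010 | 1Δ
t=8: Δ0=010 Δ1=110 Δ2=111 Δ3=101 | 3Δ
t=9: Δ0=101 Δ1=001 | 1Δ
t=10: Δ0=001 Δ1=101 Δ2=100 Δ3=110 | 3Δ
t=11: Δ0=110 Δ1=010 | 1Δ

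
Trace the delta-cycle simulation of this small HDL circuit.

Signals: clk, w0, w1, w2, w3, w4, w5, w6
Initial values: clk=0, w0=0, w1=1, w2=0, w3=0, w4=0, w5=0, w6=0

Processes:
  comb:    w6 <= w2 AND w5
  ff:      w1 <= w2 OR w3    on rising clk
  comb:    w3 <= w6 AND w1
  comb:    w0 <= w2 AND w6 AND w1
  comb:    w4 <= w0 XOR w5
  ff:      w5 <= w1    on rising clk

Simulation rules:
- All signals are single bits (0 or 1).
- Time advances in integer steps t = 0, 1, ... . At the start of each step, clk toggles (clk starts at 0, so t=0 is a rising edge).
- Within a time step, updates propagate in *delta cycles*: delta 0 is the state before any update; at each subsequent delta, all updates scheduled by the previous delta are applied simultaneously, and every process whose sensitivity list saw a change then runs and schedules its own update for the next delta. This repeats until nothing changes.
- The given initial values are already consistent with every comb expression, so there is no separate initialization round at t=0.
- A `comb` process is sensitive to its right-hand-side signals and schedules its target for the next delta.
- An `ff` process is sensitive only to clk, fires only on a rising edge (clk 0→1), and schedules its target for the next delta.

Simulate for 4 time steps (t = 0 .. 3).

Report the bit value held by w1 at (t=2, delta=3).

t=0 Δ0: w5=0 w0=0 w2=0 w1=1 w4=0 w3=0 w6=0 clk=0
  Δ1: clk:0→1
  Δ2: w5:0→1, w1:1→0
  Δ3: w4:0→1
  (3Δ to stable)
t=1 Δ0: w5=1 w0=0 w2=0 w1=0 w4=1 w3=0 w6=0 clk=1
  Δ1: clk:1→0
  (1Δ to stable)
t=2 Δ0: w5=1 w0=0 w2=0 w1=0 w4=1 w3=0 w6=0 clk=0
  Δ1: clk:0→1
  Δ2: w5:1→0
  Δ3: w4:1→0
  (3Δ to stable)
t=3 Δ0: w5=0 w0=0 w2=0 w1=0 w4=0 w3=0 w6=0 clk=1
  Δ1: clk:1→0
  (1Δ to stable)

0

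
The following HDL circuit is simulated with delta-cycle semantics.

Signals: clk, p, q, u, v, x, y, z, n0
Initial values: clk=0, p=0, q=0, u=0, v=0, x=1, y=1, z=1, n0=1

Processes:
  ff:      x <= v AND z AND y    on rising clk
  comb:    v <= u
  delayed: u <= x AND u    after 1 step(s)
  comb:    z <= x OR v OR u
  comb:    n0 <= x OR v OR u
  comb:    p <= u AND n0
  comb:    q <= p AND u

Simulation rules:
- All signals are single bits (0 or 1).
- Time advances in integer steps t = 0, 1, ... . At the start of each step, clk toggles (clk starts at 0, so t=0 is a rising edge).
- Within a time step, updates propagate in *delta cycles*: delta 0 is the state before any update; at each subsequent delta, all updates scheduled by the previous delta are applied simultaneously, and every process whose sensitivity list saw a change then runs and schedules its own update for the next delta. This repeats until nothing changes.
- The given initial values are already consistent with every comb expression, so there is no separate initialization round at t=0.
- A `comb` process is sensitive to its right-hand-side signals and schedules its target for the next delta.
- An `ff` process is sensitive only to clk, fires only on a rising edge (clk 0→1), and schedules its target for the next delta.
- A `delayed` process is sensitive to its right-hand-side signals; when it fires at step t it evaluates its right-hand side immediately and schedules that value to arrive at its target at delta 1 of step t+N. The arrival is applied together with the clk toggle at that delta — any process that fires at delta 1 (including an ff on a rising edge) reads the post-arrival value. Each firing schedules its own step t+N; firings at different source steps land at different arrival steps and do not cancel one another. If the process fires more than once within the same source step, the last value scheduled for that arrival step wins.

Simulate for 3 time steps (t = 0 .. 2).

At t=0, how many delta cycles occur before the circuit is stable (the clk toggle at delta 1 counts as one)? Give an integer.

t=0 Δ0: clk=0 z=1 v=0 n0=1 p=0 u=0 q=0 x=1 y=1
  Δ1: clk:0→1
  Δ2: x:1→0
  Δ3: z:1→0, n0:1→0
  (3Δ to stable)
t=1 Δ0: clk=1 z=0 v=0 n0=0 p=0 u=0 q=0 x=0 y=1
  Δ1: clk:1→0
  (1Δ to stable)
t=2 Δ0: clk=0 z=0 v=0 n0=0 p=0 u=0 q=0 x=0 y=1
  Δ1: clk:0→1
  (1Δ to stable)

3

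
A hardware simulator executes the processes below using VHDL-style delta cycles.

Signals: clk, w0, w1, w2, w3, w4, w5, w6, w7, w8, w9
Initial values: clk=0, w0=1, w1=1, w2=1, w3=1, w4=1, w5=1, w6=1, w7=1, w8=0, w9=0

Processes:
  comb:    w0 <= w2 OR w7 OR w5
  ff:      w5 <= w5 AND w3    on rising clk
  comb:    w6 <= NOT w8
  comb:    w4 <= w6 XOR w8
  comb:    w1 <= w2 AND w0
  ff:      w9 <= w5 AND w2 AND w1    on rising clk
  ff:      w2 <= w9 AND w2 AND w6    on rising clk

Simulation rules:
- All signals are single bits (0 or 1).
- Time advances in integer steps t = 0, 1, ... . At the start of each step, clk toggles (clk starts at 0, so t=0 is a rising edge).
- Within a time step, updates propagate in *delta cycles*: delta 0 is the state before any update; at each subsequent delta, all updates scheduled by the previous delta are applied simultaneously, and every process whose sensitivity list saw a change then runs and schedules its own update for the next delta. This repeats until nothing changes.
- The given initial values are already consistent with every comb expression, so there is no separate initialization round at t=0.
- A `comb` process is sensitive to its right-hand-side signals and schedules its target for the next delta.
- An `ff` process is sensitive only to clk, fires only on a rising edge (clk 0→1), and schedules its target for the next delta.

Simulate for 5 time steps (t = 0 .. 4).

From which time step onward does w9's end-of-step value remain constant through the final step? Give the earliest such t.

2

t=0 Δ0: w9=0 w4=1 w5=1 w7=1 w6=1 w1=1 w0=1 w8=0 w2=1 clk=0 w3=1
  Δ1: clk:0→1
  Δ2: w9:0→1, w2:1→0
  Δ3: w1:1→0
  (3Δ to stable)
t=1 Δ0: w9=1 w4=1 w5=1 w7=1 w6=1 w1=0 w0=1 w8=0 w2=0 clk=1 w3=1
  Δ1: clk:1→0
  (1Δ to stable)
t=2 Δ0: w9=1 w4=1 w5=1 w7=1 w6=1 w1=0 w0=1 w8=0 w2=0 clk=0 w3=1
  Δ1: clk:0→1
  Δ2: w9:1→0
  (2Δ to stable)
t=3 Δ0: w9=0 w4=1 w5=1 w7=1 w6=1 w1=0 w0=1 w8=0 w2=0 clk=1 w3=1
  Δ1: clk:1→0
  (1Δ to stable)
t=4 Δ0: w9=0 w4=1 w5=1 w7=1 w6=1 w1=0 w0=1 w8=0 w2=0 clk=0 w3=1
  Δ1: clk:0→1
  (1Δ to stable)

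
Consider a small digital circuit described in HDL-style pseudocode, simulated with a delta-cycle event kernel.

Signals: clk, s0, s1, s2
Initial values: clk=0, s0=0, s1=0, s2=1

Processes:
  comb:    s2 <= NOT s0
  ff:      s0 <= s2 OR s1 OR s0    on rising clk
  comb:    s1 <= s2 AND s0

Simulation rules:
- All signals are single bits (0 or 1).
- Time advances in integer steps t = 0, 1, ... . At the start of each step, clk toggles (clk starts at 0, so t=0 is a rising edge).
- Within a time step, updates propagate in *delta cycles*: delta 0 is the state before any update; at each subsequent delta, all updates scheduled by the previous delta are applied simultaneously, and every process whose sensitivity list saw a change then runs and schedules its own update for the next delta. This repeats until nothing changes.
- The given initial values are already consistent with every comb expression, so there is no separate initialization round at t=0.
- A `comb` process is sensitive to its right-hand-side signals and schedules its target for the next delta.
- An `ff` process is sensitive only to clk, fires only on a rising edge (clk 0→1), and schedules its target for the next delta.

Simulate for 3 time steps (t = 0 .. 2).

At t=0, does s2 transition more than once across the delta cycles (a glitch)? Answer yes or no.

[bits: s2,s1,s0,clk]
t=0: Δ0=1000 Δ1=1001 Δ2=1011 Δ3=0111 Δ4=0011 | 4Δ
t=1: Δ0=0011 Δ1=0010 | 1Δ
t=2: Δ0=0010 Δ1=0011 | 1Δ

no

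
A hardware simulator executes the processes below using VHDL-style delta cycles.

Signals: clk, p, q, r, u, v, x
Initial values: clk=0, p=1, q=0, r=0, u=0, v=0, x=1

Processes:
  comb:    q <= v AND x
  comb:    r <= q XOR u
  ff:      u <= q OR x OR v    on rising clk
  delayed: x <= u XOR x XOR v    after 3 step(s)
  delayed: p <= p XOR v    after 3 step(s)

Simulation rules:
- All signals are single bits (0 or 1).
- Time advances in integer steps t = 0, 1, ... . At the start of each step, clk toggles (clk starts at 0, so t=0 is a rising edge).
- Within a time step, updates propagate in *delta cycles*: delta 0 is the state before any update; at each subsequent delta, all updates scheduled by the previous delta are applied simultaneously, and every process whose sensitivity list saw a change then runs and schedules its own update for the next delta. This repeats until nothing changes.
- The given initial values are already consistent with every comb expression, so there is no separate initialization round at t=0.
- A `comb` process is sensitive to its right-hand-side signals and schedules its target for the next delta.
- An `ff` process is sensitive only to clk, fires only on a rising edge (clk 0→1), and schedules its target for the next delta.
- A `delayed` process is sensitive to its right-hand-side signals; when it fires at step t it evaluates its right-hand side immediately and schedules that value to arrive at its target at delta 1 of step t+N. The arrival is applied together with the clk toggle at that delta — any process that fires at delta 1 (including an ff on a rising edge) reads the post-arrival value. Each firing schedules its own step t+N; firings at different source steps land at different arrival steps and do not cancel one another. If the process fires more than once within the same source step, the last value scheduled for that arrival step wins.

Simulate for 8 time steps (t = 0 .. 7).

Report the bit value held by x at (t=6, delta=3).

1

t=0 Δ0: u=0 x=1 r=0 clk=0 v=0 q=0 p=1
  Δ1: clk:0→1
  Δ2: u:0→1
  Δ3: r:0→1
  (3Δ to stable)
t=1 Δ0: u=1 x=1 r=1 clk=1 v=0 q=0 p=1
  Δ1: clk:1→0
  (1Δ to stable)
t=2 Δ0: u=1 x=1 r=1 clk=0 v=0 q=0 p=1
  Δ1: clk:0→1
  (1Δ to stable)
t=3 Δ0: u=1 x=1 r=1 clk=1 v=0 q=0 p=1
  Δ1: x:1→0, clk:1→0
  (1Δ to stable)
t=4 Δ0: u=1 x=0 r=1 clk=0 v=0 q=0 p=1
  Δ1: clk:0→1
  Δ2: u:1→0
  Δ3: r:1→0
  (3Δ to stable)
t=5 Δ0: u=0 x=0 r=0 clk=1 v=0 q=0 p=1
  Δ1: clk:1→0
  (1Δ to stable)
t=6 Δ0: u=0 x=0 r=0 clk=0 v=0 q=0 p=1
  Δ1: x:0→1, clk:0→1
  Δ2: u:0→1
  Δ3: r:0→1
  (3Δ to stable)
t=7 Δ0: u=1 x=1 r=1 clk=1 v=0 q=0 p=1
  Δ1: x:1→0, clk:1→0
  (1Δ to stable)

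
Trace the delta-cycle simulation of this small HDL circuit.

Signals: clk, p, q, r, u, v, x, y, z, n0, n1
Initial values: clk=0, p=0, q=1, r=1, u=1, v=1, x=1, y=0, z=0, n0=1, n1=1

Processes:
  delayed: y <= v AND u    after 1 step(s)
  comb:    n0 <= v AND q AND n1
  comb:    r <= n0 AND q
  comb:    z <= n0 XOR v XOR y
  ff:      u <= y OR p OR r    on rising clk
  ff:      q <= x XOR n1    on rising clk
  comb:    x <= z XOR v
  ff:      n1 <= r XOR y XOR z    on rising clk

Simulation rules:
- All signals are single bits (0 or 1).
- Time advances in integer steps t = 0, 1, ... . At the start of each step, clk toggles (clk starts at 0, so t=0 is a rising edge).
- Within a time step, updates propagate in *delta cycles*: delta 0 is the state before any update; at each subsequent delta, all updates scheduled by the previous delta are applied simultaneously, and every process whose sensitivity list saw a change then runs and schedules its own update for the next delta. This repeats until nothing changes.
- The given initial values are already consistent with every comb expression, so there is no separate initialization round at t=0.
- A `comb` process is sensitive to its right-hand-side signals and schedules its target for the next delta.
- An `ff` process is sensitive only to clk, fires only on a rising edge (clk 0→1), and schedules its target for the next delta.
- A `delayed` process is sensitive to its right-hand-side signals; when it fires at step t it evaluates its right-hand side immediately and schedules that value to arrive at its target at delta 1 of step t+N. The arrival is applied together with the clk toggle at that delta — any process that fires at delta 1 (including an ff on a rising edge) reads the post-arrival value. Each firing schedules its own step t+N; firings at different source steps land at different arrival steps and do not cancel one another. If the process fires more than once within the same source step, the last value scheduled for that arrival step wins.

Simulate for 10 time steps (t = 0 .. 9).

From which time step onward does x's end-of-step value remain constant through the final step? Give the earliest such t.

t0.Δ0 r=1 y=0 u=1 v=1 q=1 n1=1 n0=1 p=0 x=1 clk=0 z=0
t0.Δ1 r=1 y=0 u=1 v=1 q=1 n1=1 n0=1 p=0 x=1 clk=1 z=0
t0.Δ2 r=1 y=0 u=1 v=1 q=0 n1=1 n0=1 p=0 x=1 clk=1 z=0
t0.Δ3 r=0 y=0 u=1 v=1 q=0 n1=1 n0=0 p=0 x=1 clk=1 z=0
t0.Δ4 r=0 y=0 u=1 v=1 q=0 n1=1 n0=0 p=0 x=1 clk=1 z=1
t0.Δ5 r=0 y=0 u=1 v=1 q=0 n1=1 n0=0 p=0 x=0 clk=1 z=1
t1.Δ0 r=0 y=0 u=1 v=1 q=0 n1=1 n0=0 p=0 x=0 clk=1 z=1
t1.Δ1 r=0 y=0 u=1 v=1 q=0 n1=1 n0=0 p=0 x=0 clk=0 z=1
t2.Δ0 r=0 y=0 u=1 v=1 q=0 n1=1 n0=0 p=0 x=0 clk=0 z=1
t2.Δ1 r=0 y=0 u=1 v=1 q=0 n1=1 n0=0 p=0 x=0 clk=1 z=1
t2.Δ2 r=0 y=0 u=0 v=1 q=1 n1=1 n0=0 p=0 x=0 clk=1 z=1
t2.Δ3 r=0 y=0 u=0 v=1 q=1 n1=1 n0=1 p=0 x=0 clk=1 z=1
t2.Δ4 r=1 y=0 u=0 v=1 q=1 n1=1 n0=1 p=0 x=0 clk=1 z=0
t2.Δ5 r=1 y=0 u=0 v=1 q=1 n1=1 n0=1 p=0 x=1 clk=1 z=0
t3.Δ0 r=1 y=0 u=0 v=1 q=1 n1=1 n0=1 p=0 x=1 clk=1 z=0
t3.Δ1 r=1 y=0 u=0 v=1 q=1 n1=1 n0=1 p=0 x=1 clk=0 z=0
t4.Δ0 r=1 y=0 u=0 v=1 q=1 n1=1 n0=1 p=0 x=1 clk=0 z=0
t4.Δ1 r=1 y=0 u=0 v=1 q=1 n1=1 n0=1 p=0 x=1 clk=1 z=0
t4.Δ2 r=1 y=0 u=1 v=1 q=0 n1=1 n0=1 p=0 x=1 clk=1 z=0
t4.Δ3 r=0 y=0 u=1 v=1 q=0 n1=1 n0=0 p=0 x=1 clk=1 z=0
t4.Δ4 r=0 y=0 u=1 v=1 q=0 n1=1 n0=0 p=0 x=1 clk=1 z=1
t4.Δ5 r=0 y=0 u=1 v=1 q=0 n1=1 n0=0 p=0 x=0 clk=1 z=1
t5.Δ0 r=0 y=0 u=1 v=1 q=0 n1=1 n0=0 p=0 x=0 clk=1 z=1
t5.Δ1 r=0 y=1 u=1 v=1 q=0 n1=1 n0=0 p=0 x=0 clk=0 z=1
t5.Δ2 r=0 y=1 u=1 v=1 q=0 n1=1 n0=0 p=0 x=0 clk=0 z=0
t5.Δ3 r=0 y=1 u=1 v=1 q=0 n1=1 n0=0 p=0 x=1 clk=0 z=0
t6.Δ0 r=0 y=1 u=1 v=1 q=0 n1=1 n0=0 p=0 x=1 clk=0 z=0
t6.Δ1 r=0 y=1 u=1 v=1 q=0 n1=1 n0=0 p=0 x=1 clk=1 z=0
t7.Δ0 r=0 y=1 u=1 v=1 q=0 n1=1 n0=0 p=0 x=1 clk=1 z=0
t7.Δ1 r=0 y=1 u=1 v=1 q=0 n1=1 n0=0 p=0 x=1 clk=0 z=0
t8.Δ0 r=0 y=1 u=1 v=1 q=0 n1=1 n0=0 p=0 x=1 clk=0 z=0
t8.Δ1 r=0 y=1 u=1 v=1 q=0 n1=1 n0=0 p=0 x=1 clk=1 z=0
t9.Δ0 r=0 y=1 u=1 v=1 q=0 n1=1 n0=0 p=0 x=1 clk=1 z=0
t9.Δ1 r=0 y=1 u=1 v=1 q=0 n1=1 n0=0 p=0 x=1 clk=0 z=0

5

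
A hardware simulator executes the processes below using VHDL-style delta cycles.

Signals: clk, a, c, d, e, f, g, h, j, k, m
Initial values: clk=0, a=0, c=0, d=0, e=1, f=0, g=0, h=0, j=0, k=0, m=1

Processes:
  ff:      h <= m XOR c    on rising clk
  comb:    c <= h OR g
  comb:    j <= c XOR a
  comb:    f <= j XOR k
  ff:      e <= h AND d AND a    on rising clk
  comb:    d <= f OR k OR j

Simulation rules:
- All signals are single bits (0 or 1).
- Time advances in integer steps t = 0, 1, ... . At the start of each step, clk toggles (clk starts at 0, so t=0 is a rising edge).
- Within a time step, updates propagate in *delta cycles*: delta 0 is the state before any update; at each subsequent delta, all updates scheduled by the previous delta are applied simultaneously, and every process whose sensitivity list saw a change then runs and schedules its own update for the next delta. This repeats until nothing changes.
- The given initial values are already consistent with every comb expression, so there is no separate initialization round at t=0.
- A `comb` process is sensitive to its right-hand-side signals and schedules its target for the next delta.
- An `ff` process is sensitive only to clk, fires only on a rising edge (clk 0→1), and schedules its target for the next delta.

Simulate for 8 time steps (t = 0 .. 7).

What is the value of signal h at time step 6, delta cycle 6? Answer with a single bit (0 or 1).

t=0 Δ0: c=0 j=0 d=0 m=1 e=1 a=0 clk=0 f=0 h=0 k=0 g=0
  Δ1: clk:0→1
  Δ2: e:1→0, h:0→1
  Δ3: c:0→1
  Δ4: j:0→1
  Δ5: d:0→1, f:0→1
  (5Δ to stable)
t=1 Δ0: c=1 j=1 d=1 m=1 e=0 a=0 clk=1 f=1 h=1 k=0 g=0
  Δ1: clk:1→0
  (1Δ to stable)
t=2 Δ0: c=1 j=1 d=1 m=1 e=0 a=0 clk=0 f=1 h=1 k=0 g=0
  Δ1: clk:0→1
  Δ2: h:1→0
  Δ3: c:1→0
  Δ4: j:1→0
  Δ5: f:1→0
  Δ6: d:1→0
  (6Δ to stable)
t=3 Δ0: c=0 j=0 d=0 m=1 e=0 a=0 clk=1 f=0 h=0 k=0 g=0
  Δ1: clk:1→0
  (1Δ to stable)
t=4 Δ0: c=0 j=0 d=0 m=1 e=0 a=0 clk=0 f=0 h=0 k=0 g=0
  Δ1: clk:0→1
  Δ2: h:0→1
  Δ3: c:0→1
  Δ4: j:0→1
  Δ5: d:0→1, f:0→1
  (5Δ to stable)
t=5 Δ0: c=1 j=1 d=1 m=1 e=0 a=0 clk=1 f=1 h=1 k=0 g=0
  Δ1: clk:1→0
  (1Δ to stable)
t=6 Δ0: c=1 j=1 d=1 m=1 e=0 a=0 clk=0 f=1 h=1 k=0 g=0
  Δ1: clk:0→1
  Δ2: h:1→0
  Δ3: c:1→0
  Δ4: j:1→0
  Δ5: f:1→0
  Δ6: d:1→0
  (6Δ to stable)
t=7 Δ0: c=0 j=0 d=0 m=1 e=0 a=0 clk=1 f=0 h=0 k=0 g=0
  Δ1: clk:1→0
  (1Δ to stable)

0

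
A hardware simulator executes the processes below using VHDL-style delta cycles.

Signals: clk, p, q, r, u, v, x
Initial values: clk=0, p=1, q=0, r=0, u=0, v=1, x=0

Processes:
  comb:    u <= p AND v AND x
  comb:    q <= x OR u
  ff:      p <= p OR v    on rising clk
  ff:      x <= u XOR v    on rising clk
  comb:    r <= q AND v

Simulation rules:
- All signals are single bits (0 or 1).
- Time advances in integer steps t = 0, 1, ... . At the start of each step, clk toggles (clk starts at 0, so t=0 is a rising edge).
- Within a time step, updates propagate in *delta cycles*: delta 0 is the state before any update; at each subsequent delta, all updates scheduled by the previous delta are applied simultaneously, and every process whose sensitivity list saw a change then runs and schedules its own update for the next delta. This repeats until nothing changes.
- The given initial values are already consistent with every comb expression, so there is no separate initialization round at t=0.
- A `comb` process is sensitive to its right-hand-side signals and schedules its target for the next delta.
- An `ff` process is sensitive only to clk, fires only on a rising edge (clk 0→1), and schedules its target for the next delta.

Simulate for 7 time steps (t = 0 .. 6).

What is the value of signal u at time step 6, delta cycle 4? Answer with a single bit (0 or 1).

0

t0.Δ0 q=0 v=1 r=0 u=0 x=0 p=1 clk=0
t0.Δ1 q=0 v=1 r=0 u=0 x=0 p=1 clk=1
t0.Δ2 q=0 v=1 r=0 u=0 x=1 p=1 clk=1
t0.Δ3 q=1 v=1 r=0 u=1 x=1 p=1 clk=1
t0.Δ4 q=1 v=1 r=1 u=1 x=1 p=1 clk=1
t1.Δ0 q=1 v=1 r=1 u=1 x=1 p=1 clk=1
t1.Δ1 q=1 v=1 r=1 u=1 x=1 p=1 clk=0
t2.Δ0 q=1 v=1 r=1 u=1 x=1 p=1 clk=0
t2.Δ1 q=1 v=1 r=1 u=1 x=1 p=1 clk=1
t2.Δ2 q=1 v=1 r=1 u=1 x=0 p=1 clk=1
t2.Δ3 q=1 v=1 r=1 u=0 x=0 p=1 clk=1
t2.Δ4 q=0 v=1 r=1 u=0 x=0 p=1 clk=1
t2.Δ5 q=0 v=1 r=0 u=0 x=0 p=1 clk=1
t3.Δ0 q=0 v=1 r=0 u=0 x=0 p=1 clk=1
t3.Δ1 q=0 v=1 r=0 u=0 x=0 p=1 clk=0
t4.Δ0 q=0 v=1 r=0 u=0 x=0 p=1 clk=0
t4.Δ1 q=0 v=1 r=0 u=0 x=0 p=1 clk=1
t4.Δ2 q=0 v=1 r=0 u=0 x=1 p=1 clk=1
t4.Δ3 q=1 v=1 r=0 u=1 x=1 p=1 clk=1
t4.Δ4 q=1 v=1 r=1 u=1 x=1 p=1 clk=1
t5.Δ0 q=1 v=1 r=1 u=1 x=1 p=1 clk=1
t5.Δ1 q=1 v=1 r=1 u=1 x=1 p=1 clk=0
t6.Δ0 q=1 v=1 r=1 u=1 x=1 p=1 clk=0
t6.Δ1 q=1 v=1 r=1 u=1 x=1 p=1 clk=1
t6.Δ2 q=1 v=1 r=1 u=1 x=0 p=1 clk=1
t6.Δ3 q=1 v=1 r=1 u=0 x=0 p=1 clk=1
t6.Δ4 q=0 v=1 r=1 u=0 x=0 p=1 clk=1
t6.Δ5 q=0 v=1 r=0 u=0 x=0 p=1 clk=1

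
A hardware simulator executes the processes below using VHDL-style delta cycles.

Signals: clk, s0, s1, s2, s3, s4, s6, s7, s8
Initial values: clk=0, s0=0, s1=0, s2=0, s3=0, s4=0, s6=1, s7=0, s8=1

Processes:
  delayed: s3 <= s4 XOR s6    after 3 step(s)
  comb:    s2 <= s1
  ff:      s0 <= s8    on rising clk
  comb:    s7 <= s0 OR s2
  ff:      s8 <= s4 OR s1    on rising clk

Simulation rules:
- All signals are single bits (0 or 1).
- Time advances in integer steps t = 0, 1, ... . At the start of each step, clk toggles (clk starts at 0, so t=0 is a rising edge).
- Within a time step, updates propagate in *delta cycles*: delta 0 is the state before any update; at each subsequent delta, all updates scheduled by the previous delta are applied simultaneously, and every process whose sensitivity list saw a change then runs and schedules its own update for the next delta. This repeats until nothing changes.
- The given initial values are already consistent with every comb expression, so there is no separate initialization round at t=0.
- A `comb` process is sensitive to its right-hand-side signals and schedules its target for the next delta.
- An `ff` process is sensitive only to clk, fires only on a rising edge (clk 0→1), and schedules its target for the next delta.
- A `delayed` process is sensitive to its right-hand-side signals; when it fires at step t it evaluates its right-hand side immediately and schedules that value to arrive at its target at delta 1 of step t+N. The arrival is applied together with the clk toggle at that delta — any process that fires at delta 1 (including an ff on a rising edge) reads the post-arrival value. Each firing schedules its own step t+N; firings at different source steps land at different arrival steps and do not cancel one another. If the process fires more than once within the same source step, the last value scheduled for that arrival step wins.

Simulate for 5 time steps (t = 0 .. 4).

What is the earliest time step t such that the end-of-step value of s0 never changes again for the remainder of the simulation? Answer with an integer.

t=0 Δ0: s1=0 clk=0 s6=1 s2=0 s0=0 s7=0 s3=0 s8=1 s4=0
  Δ1: clk:0→1
  Δ2: s0:0→1, s8:1→0
  Δ3: s7:0→1
  (3Δ to stable)
t=1 Δ0: s1=0 clk=1 s6=1 s2=0 s0=1 s7=1 s3=0 s8=0 s4=0
  Δ1: clk:1→0
  (1Δ to stable)
t=2 Δ0: s1=0 clk=0 s6=1 s2=0 s0=1 s7=1 s3=0 s8=0 s4=0
  Δ1: clk:0→1
  Δ2: s0:1→0
  Δ3: s7:1→0
  (3Δ to stable)
t=3 Δ0: s1=0 clk=1 s6=1 s2=0 s0=0 s7=0 s3=0 s8=0 s4=0
  Δ1: clk:1→0
  (1Δ to stable)
t=4 Δ0: s1=0 clk=0 s6=1 s2=0 s0=0 s7=0 s3=0 s8=0 s4=0
  Δ1: clk:0→1
  (1Δ to stable)

2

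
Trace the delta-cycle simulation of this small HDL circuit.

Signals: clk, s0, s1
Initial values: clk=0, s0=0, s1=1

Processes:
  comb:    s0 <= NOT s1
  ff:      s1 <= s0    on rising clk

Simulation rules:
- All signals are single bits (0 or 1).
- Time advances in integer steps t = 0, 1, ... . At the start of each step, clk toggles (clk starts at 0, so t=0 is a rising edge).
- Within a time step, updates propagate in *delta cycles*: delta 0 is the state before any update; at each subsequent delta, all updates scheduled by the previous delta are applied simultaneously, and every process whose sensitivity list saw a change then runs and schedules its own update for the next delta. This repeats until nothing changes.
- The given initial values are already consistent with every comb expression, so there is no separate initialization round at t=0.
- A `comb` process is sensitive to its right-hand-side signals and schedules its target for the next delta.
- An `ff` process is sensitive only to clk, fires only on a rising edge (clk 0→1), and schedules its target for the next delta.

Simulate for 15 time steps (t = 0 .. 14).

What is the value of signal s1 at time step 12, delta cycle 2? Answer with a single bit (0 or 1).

0

t=0 Δ0: s0=0 clk=0 s1=1
  Δ1: clk:0→1
  Δ2: s1:1→0
  Δ3: s0:0→1
  (3Δ to stable)
t=1 Δ0: s0=1 clk=1 s1=0
  Δ1: clk:1→0
  (1Δ to stable)
t=2 Δ0: s0=1 clk=0 s1=0
  Δ1: clk:0→1
  Δ2: s1:0→1
  Δ3: s0:1→0
  (3Δ to stable)
t=3 Δ0: s0=0 clk=1 s1=1
  Δ1: clk:1→0
  (1Δ to stable)
t=4 Δ0: s0=0 clk=0 s1=1
  Δ1: clk:0→1
  Δ2: s1:1→0
  Δ3: s0:0→1
  (3Δ to stable)
t=5 Δ0: s0=1 clk=1 s1=0
  Δ1: clk:1→0
  (1Δ to stable)
t=6 Δ0: s0=1 clk=0 s1=0
  Δ1: clk:0→1
  Δ2: s1:0→1
  Δ3: s0:1→0
  (3Δ to stable)
t=7 Δ0: s0=0 clk=1 s1=1
  Δ1: clk:1→0
  (1Δ to stable)
t=8 Δ0: s0=0 clk=0 s1=1
  Δ1: clk:0→1
  Δ2: s1:1→0
  Δ3: s0:0→1
  (3Δ to stable)
t=9 Δ0: s0=1 clk=1 s1=0
  Δ1: clk:1→0
  (1Δ to stable)
t=10 Δ0: s0=1 clk=0 s1=0
  Δ1: clk:0→1
  Δ2: s1:0→1
  Δ3: s0:1→0
  (3Δ to stable)
t=11 Δ0: s0=0 clk=1 s1=1
  Δ1: clk:1→0
  (1Δ to stable)
t=12 Δ0: s0=0 clk=0 s1=1
  Δ1: clk:0→1
  Δ2: s1:1→0
  Δ3: s0:0→1
  (3Δ to stable)
t=13 Δ0: s0=1 clk=1 s1=0
  Δ1: clk:1→0
  (1Δ to stable)
t=14 Δ0: s0=1 clk=0 s1=0
  Δ1: clk:0→1
  Δ2: s1:0→1
  Δ3: s0:1→0
  (3Δ to stable)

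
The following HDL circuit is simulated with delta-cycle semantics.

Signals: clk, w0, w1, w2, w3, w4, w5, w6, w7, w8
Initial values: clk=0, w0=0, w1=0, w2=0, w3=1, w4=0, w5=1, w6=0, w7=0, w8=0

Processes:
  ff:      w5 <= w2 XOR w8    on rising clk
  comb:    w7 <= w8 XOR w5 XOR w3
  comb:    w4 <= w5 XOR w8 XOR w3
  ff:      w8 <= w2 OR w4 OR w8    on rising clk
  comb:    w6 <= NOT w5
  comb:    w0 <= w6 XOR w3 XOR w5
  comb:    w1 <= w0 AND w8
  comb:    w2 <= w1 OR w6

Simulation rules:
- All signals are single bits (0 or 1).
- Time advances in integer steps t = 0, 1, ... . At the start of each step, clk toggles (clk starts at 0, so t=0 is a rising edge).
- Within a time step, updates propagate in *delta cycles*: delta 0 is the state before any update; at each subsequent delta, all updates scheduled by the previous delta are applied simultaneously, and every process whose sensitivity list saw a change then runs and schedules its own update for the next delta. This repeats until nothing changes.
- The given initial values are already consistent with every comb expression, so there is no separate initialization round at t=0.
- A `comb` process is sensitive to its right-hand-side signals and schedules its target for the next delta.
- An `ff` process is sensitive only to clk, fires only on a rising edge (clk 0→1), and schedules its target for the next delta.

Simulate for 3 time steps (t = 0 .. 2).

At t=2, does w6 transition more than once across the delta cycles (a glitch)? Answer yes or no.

no

[bits: w5,w0,w6,w4,w2,clk,w7,w3,w1,w8]
t=0: Δ0=1000000100 Δ1=1000010100 Δ2=0000010100 Δ3=0111011100 Δ4=0011111100 | 4Δ
t=1: Δ0=0011111100 Δ1=0011101100 | 1Δ
t=2: Δ0=0011101100 Δ1=0011111100 Δ2=1011111101 Δ3=1101111101 Δ4=1001011111 Δ5=1001111101 Δ6=1001011101 | 6Δ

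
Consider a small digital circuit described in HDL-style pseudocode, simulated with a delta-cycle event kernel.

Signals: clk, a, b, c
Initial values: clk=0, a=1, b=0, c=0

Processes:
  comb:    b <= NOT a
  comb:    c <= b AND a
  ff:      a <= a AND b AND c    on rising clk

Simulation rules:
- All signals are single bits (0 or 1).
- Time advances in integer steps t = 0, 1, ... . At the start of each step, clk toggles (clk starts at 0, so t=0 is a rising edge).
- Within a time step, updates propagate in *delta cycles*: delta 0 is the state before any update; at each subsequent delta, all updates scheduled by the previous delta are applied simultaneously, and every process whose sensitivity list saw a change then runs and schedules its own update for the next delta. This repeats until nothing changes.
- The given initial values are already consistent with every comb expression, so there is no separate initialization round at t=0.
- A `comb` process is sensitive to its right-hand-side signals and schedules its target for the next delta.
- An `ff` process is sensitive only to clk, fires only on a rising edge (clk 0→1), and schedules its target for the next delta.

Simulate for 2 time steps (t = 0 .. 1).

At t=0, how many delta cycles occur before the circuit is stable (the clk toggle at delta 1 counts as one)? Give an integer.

3

[bits: b,c,a,clk]
t=0: Δ0=0010 Δ1=0011 Δ2=0001 Δ3=1001 | 3Δ
t=1: Δ0=1001 Δ1=1000 | 1Δ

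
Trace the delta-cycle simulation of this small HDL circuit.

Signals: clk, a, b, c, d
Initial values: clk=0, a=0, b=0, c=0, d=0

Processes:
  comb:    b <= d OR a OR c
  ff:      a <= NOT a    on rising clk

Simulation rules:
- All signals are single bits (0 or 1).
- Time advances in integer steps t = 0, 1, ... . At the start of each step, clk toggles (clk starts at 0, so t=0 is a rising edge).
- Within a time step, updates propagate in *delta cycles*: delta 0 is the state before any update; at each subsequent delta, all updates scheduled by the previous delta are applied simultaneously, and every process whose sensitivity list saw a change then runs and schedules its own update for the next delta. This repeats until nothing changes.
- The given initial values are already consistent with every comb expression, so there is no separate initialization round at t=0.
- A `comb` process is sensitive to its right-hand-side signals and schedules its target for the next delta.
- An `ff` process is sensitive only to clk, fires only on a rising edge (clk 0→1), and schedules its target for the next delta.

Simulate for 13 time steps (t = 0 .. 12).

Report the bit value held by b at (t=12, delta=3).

1

[bits: clk,a,c,b,d]
t=0: Δ0=00000 Δ1=10000 Δ2=11000 Δ3=11010 | 3Δ
t=1: Δ0=11010 Δ1=01010 | 1Δ
t=2: Δ0=01010 Δ1=11010 Δ2=10010 Δ3=10000 | 3Δ
t=3: Δ0=10000 Δ1=00000 | 1Δ
t=4: Δ0=00000 Δ1=10000 Δ2=11000 Δ3=11010 | 3Δ
t=5: Δ0=11010 Δ1=01010 | 1Δ
t=6: Δ0=01010 Δ1=11010 Δ2=10010 Δ3=10000 | 3Δ
t=7: Δ0=10000 Δ1=00000 | 1Δ
t=8: Δ0=00000 Δ1=10000 Δ2=11000 Δ3=11010 | 3Δ
t=9: Δ0=11010 Δ1=01010 | 1Δ
t=10: Δ0=01010 Δ1=11010 Δ2=10010 Δ3=10000 | 3Δ
t=11: Δ0=10000 Δ1=00000 | 1Δ
t=12: Δ0=00000 Δ1=10000 Δ2=11000 Δ3=11010 | 3Δ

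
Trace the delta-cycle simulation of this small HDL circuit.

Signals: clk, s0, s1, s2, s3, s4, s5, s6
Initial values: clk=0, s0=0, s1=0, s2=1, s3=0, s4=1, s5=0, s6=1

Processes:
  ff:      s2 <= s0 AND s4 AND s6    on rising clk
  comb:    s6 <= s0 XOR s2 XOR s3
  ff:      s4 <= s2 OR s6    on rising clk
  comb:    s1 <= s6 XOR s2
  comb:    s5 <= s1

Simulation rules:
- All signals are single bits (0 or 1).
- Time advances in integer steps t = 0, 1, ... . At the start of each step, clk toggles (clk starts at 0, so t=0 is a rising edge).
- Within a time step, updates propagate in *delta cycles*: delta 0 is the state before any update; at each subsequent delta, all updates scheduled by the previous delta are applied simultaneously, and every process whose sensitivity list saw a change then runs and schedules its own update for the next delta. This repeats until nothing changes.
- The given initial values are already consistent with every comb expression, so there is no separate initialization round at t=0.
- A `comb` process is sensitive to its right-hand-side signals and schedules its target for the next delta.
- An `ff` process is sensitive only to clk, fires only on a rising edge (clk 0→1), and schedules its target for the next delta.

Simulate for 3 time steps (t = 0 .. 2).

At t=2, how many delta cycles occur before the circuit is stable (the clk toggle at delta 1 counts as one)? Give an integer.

t0.Δ0 s5=0 clk=0 s0=0 s4=1 s1=0 s2=1 s3=0 s6=1
t0.Δ1 s5=0 clk=1 s0=0 s4=1 s1=0 s2=1 s3=0 s6=1
t0.Δ2 s5=0 clk=1 s0=0 s4=1 s1=0 s2=0 s3=0 s6=1
t0.Δ3 s5=0 clk=1 s0=0 s4=1 s1=1 s2=0 s3=0 s6=0
t0.Δ4 s5=1 clk=1 s0=0 s4=1 s1=0 s2=0 s3=0 s6=0
t0.Δ5 s5=0 clk=1 s0=0 s4=1 s1=0 s2=0 s3=0 s6=0
t1.Δ0 s5=0 clk=1 s0=0 s4=1 s1=0 s2=0 s3=0 s6=0
t1.Δ1 s5=0 clk=0 s0=0 s4=1 s1=0 s2=0 s3=0 s6=0
t2.Δ0 s5=0 clk=0 s0=0 s4=1 s1=0 s2=0 s3=0 s6=0
t2.Δ1 s5=0 clk=1 s0=0 s4=1 s1=0 s2=0 s3=0 s6=0
t2.Δ2 s5=0 clk=1 s0=0 s4=0 s1=0 s2=0 s3=0 s6=0

2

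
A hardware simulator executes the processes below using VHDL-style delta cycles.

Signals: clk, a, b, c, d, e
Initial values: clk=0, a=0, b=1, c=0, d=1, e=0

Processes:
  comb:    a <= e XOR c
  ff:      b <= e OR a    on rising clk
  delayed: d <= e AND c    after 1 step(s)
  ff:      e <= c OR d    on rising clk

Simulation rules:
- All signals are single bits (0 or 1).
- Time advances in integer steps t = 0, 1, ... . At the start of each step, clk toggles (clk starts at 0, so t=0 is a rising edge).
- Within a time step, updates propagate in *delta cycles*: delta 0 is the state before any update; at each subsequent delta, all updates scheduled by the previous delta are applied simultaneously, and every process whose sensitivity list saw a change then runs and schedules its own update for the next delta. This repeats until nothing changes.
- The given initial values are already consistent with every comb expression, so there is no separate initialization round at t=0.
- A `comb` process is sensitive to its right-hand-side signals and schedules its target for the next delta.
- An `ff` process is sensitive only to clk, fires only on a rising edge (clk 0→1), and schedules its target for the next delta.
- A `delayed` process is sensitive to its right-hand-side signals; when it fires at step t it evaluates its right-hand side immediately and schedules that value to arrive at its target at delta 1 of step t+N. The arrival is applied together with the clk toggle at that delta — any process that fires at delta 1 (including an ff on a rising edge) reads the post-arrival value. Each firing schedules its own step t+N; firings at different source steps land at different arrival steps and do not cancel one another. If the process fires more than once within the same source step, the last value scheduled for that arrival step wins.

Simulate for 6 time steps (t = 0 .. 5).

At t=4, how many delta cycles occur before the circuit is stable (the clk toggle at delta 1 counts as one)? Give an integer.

2

t=0 Δ0: a=0 d=1 clk=0 c=0 e=0 b=1
  Δ1: clk:0→1
  Δ2: e:0→1, b:1→0
  Δ3: a:0→1
  (3Δ to stable)
t=1 Δ0: a=1 d=1 clk=1 c=0 e=1 b=0
  Δ1: d:1→0, clk:1→0
  (1Δ to stable)
t=2 Δ0: a=1 d=0 clk=0 c=0 e=1 b=0
  Δ1: clk:0→1
  Δ2: e:1→0, b:0→1
  Δ3: a:1→0
  (3Δ to stable)
t=3 Δ0: a=0 d=0 clk=1 c=0 e=0 b=1
  Δ1: clk:1→0
  (1Δ to stable)
t=4 Δ0: a=0 d=0 clk=0 c=0 e=0 b=1
  Δ1: clk:0→1
  Δ2: b:1→0
  (2Δ to stable)
t=5 Δ0: a=0 d=0 clk=1 c=0 e=0 b=0
  Δ1: clk:1→0
  (1Δ to stable)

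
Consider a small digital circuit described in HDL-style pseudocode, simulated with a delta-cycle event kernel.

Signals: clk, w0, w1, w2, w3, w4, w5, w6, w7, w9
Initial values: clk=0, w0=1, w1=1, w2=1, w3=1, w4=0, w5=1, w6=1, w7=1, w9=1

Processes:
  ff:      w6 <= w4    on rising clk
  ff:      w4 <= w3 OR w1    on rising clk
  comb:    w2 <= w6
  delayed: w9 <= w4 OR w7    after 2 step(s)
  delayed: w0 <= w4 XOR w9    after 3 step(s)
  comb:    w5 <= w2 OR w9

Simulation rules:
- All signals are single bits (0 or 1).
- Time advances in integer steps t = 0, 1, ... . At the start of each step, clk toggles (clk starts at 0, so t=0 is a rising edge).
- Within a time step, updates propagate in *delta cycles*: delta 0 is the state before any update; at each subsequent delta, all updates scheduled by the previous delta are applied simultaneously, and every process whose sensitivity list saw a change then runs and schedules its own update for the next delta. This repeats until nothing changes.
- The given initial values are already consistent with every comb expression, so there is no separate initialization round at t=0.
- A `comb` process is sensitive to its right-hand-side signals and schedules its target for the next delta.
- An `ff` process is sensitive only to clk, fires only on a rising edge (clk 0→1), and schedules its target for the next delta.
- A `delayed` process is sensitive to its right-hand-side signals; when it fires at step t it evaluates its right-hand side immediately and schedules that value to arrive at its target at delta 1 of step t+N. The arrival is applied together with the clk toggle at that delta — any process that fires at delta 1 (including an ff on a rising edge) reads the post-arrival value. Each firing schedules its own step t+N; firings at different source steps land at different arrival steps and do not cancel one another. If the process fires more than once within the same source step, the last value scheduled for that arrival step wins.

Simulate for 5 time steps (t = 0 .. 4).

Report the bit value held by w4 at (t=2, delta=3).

1

t=0 Δ0: w9=1 w5=1 w4=0 clk=0 w0=1 w7=1 w3=1 w2=1 w1=1 w6=1
  Δ1: clk:0→1
  Δ2: w4:0→1, w6:1→0
  Δ3: w2:1→0
  (3Δ to stable)
t=1 Δ0: w9=1 w5=1 w4=1 clk=1 w0=1 w7=1 w3=1 w2=0 w1=1 w6=0
  Δ1: clk:1→0
  (1Δ to stable)
t=2 Δ0: w9=1 w5=1 w4=1 clk=0 w0=1 w7=1 w3=1 w2=0 w1=1 w6=0
  Δ1: clk:0→1
  Δ2: w6:0→1
  Δ3: w2:0→1
  (3Δ to stable)
t=3 Δ0: w9=1 w5=1 w4=1 clk=1 w0=1 w7=1 w3=1 w2=1 w1=1 w6=1
  Δ1: clk:1→0, w0:1→0
  (1Δ to stable)
t=4 Δ0: w9=1 w5=1 w4=1 clk=0 w0=0 w7=1 w3=1 w2=1 w1=1 w6=1
  Δ1: clk:0→1
  (1Δ to stable)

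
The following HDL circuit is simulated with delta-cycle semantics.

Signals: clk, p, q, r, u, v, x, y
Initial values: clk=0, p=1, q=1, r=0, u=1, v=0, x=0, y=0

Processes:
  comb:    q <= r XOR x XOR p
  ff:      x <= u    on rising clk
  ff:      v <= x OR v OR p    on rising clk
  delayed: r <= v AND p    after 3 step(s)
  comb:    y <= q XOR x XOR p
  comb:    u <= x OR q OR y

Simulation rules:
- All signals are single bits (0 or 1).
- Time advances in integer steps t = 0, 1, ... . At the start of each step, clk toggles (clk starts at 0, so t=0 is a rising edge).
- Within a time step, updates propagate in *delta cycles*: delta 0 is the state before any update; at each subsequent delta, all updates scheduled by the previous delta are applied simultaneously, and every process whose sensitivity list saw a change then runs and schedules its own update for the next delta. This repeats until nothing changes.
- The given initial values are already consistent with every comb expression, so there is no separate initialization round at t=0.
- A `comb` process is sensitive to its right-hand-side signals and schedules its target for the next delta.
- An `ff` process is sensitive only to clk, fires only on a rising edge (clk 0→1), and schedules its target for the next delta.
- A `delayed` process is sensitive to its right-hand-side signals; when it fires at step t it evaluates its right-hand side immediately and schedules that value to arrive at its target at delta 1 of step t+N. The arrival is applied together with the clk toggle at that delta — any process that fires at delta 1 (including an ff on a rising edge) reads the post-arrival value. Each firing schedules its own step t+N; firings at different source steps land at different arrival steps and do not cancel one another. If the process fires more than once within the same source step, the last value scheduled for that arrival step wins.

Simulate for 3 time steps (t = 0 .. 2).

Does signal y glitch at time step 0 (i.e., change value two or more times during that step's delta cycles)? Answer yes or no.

yes

[bits: r,p,u,x,y,q,v,clk]
t=0: Δ0=01100100 Δ1=01100101 Δ2=01110111 Δ3=01111011 Δ4=01110011 | 4Δ
t=1: Δ0=01110011 Δ1=01110010 | 1Δ
t=2: Δ0=01110010 Δ1=01110011 | 1Δ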